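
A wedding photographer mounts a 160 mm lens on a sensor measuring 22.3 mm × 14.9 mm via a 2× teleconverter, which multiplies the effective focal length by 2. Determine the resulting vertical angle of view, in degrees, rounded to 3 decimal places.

2.667°

Effective focal length f = 160 × 2 = 320 mm.
α = 2·arctan(14.9 / (2 × 320)) = 2·arctan(0.02328) ≈ 2.6674°.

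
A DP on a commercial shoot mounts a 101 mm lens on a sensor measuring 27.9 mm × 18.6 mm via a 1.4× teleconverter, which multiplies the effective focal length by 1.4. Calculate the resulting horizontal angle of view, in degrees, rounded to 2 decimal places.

11.27°

Effective focal length f = 101 × 1.4 = 141.4 mm.
α = 2·arctan(27.9 / (2 × 141.4)) = 2·arctan(0.09866) ≈ 11.2687°.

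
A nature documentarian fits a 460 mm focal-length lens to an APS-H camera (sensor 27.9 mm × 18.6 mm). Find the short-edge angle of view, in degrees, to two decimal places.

Angle of view α = 2·arctan(h/2f) with h = 18.6 mm and f = 460 mm.
h/2f = 0.02022; arctan(0.02022) ≈ 1.1582°, so α ≈ 2.3164°.

2.32°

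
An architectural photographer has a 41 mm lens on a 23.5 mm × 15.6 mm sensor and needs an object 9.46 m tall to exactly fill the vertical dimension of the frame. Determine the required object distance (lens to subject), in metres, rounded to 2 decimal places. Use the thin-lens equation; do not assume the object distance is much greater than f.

W: 9.46 m = 9460 mm.
Magnification m = h/W = dᵢ/dₒ; combined with 1/f = 1/dₒ + 1/dᵢ this gives dₒ = f·(1 + W/h).
dₒ = 41 mm × (1 + 9460/15.6) = 41 × 607.4103 ≈ 24903.821 mm = 24.9038 m.

24.90 m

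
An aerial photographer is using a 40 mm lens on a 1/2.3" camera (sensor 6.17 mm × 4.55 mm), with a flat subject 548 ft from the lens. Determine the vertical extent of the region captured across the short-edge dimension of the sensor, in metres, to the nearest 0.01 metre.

dₒ: 548 ft × 304.8 mm/ft = 167030.39 mm.
Similar triangles through the lens centre give W/dₒ = h/dᵢ; with 1/f = 1/dₒ + 1/dᵢ this gives W = h·(dₒ − f)/f.
W = 4.55 mm × (167030 − 40) / 40 = 4.55 × 4174.7599 ≈ 18995.157 mm = 18.9952 m.

19.00 m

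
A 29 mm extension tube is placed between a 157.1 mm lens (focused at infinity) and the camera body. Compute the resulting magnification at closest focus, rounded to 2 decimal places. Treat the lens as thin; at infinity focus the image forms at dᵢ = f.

0.18×

The tube moves the image plane from f to f + e, so dᵢ = 157.1 + 29 = 186.1 mm. Focus is achieved when 1/f = 1/dₒ + 1/dᵢ, giving dₒ = 1/(1/f − 1/(f+e)).
Magnification m = dᵢ/dₒ = (f+e)·(1/f − 1/(f+e)) = e/f = 29/157.1 ≈ 0.1846.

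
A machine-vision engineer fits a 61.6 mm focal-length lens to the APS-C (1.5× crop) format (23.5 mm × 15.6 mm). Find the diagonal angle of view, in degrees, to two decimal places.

25.79°

Sensor diagonal = √(23.5² + 15.6²) = √795.6100 ≈ 28.2066 mm.
Angle of view α = 2·arctan(d/2f) with d = 28.2066 mm and f = 61.6 mm.
d/2f = 0.22895; arctan(0.22895) ≈ 12.8956°, so α ≈ 25.7912°.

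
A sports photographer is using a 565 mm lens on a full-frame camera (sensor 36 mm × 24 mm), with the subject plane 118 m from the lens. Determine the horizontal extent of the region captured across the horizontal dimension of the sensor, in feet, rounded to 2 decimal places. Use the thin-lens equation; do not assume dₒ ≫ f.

dₒ: 118 m = 118000 mm.
Similar triangles through the lens centre give W/dₒ = w/dᵢ; with 1/f = 1/dₒ + 1/dᵢ this gives W = w·(dₒ − f)/f.
W = 36 mm × (118000 − 565) / 565 = 36 × 207.8496 ≈ 7482.584 mm = 7482.584/304.8 ft = 24.5492 ft.

24.55 ft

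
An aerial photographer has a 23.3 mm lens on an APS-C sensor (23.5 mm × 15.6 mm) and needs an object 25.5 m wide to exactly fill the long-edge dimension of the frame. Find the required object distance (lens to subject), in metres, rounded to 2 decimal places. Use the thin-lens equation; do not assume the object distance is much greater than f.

25.31 m

W: 25.5 m = 25500 mm.
Magnification m = w/W = dᵢ/dₒ; combined with 1/f = 1/dₒ + 1/dᵢ this gives dₒ = f·(1 + W/w).
dₒ = 23.3 mm × (1 + 25500/23.5) = 23.3 × 1086.1064 ≈ 25306.279 mm = 25.3063 m.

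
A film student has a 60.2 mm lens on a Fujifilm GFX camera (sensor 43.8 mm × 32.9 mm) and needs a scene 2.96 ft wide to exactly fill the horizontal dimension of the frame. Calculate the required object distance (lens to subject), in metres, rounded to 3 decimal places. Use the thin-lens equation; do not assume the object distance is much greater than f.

W: 2.96 ft × 304.8 mm/ft = 902.21 mm.
Magnification m = w/W = dᵢ/dₒ; combined with 1/f = 1/dₒ + 1/dᵢ this gives dₒ = f·(1 + W/w).
dₒ = 60.2 mm × (1 + 902.208/43.8) = 60.2 × 21.5984 ≈ 1300.221 mm = 1.30022 m.

1.300 m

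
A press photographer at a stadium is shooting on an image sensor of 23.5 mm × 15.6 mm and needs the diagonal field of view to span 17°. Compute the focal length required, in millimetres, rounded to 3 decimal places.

94.367 mm

Sensor diagonal = √(23.5² + 15.6²) = √795.6100 ≈ 28.2066 mm.
From α = 2·arctan(d/2f) we get f = d / (2·tan(α/2)).
With d = 28.2066 mm and α/2 = 8.5°, tan(α/2) ≈ 0.14945, so f ≈ 28.2066 / 0.29890 ≈ 94.3672 mm.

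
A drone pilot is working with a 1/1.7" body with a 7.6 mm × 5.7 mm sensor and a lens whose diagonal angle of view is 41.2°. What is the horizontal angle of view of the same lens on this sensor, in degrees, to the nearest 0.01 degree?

Sensor diagonal = √(7.6² + 5.7²) = √90.2500 ≈ 9.5000 mm.
From the diagonal AOV: f = 9.5000 / (2·tan(20.6°)) = 9.5000 / 0.75175 ≈ 12.6372 mm.
Horizontal AOV = 2·arctan(7.6 / (2 × 12.6372)) = 2·arctan(0.30070) ≈ 33.4721°.

33.47°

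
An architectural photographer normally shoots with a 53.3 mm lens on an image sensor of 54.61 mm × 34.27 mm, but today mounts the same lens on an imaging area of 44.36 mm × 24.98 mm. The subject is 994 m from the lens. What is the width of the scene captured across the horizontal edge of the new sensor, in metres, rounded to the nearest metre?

The focal length stays 53.3 mm; the relevant sensor dimension is now w = 44.36 mm. Object distance dₒ = 994 m = 994000 mm.
Thin-lens field width W = w·(dₒ − f)/f = 44.36 × (994000 − 53.3)/53.3 ≈ 827232.188 mm = 827.232 m.

827 m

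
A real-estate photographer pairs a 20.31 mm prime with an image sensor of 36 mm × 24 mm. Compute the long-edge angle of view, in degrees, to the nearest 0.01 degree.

Angle of view α = 2·arctan(w/2f) with w = 36 mm and f = 20.31 mm.
w/2f = 0.88626; arctan(0.88626) ≈ 41.5494°, so α ≈ 83.0988°.

83.10°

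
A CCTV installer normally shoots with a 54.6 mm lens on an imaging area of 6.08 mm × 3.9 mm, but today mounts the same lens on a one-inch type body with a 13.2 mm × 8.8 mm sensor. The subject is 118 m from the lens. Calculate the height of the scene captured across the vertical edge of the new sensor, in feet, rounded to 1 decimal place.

The focal length stays 54.6 mm; the relevant sensor dimension is now h = 8.8 mm. Object distance dₒ = 118 m = 118000 mm.
Thin-lens field height W = h·(dₒ − f)/f = 8.8 × (118000 − 54.6)/54.6 ≈ 19009.515 mm = 19009.515/304.8 ft = 62.3672 ft.

62.4 ft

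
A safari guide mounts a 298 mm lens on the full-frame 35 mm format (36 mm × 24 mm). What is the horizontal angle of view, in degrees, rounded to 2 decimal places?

6.91°

Angle of view α = 2·arctan(w/2f) with w = 36 mm and f = 298 mm.
w/2f = 0.06040; arctan(0.06040) ≈ 3.4566°, so α ≈ 6.9132°.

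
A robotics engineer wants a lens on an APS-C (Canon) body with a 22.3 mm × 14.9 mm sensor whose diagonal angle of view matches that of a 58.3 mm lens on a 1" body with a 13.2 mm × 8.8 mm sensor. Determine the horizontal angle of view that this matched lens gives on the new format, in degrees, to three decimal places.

12.909°

Sensor diagonal = √(13.2² + 8.8²) = √251.6800 ≈ 15.8644 mm.
Sensor diagonal = √(22.3² + 14.9²) = √719.3000 ≈ 26.8198 mm.
Equal diagonal AOV ⇒ f₂ = f₁ · 26.8198/15.8644 = 58.3 × 1.69056 ≈ 98.5597 mm.
Horizontal AOV on the new format = 2·arctan(22.3 / (2 × 98.5597)) = 2·arctan(0.11313) ≈ 12.9088°.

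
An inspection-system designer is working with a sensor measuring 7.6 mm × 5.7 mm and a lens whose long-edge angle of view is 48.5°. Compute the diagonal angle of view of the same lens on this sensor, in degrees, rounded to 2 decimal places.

From the long-edge AOV: f = 7.6 / (2·tan(24.25°)) = 7.6 / 0.90093 ≈ 8.4357 mm.
Sensor diagonal = √(7.6² + 5.7²) = √90.2500 ≈ 9.5000 mm.
Diagonal AOV = 2·arctan(9.5000 / (2 × 8.4357)) = 2·arctan(0.56308) ≈ 58.7663°.

58.77°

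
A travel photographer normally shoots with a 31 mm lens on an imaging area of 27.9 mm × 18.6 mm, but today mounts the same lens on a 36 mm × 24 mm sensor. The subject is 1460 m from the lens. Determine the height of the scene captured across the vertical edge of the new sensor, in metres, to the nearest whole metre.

The focal length stays 31 mm; the relevant sensor dimension is now h = 24 mm. Object distance dₒ = 1460 m = 1.46e+06 mm.
Thin-lens field height W = h·(dₒ − f)/f = 24 × (1.46e+06 − 31)/31 ≈ 1130298.581 mm = 1130.3 m.

1130 m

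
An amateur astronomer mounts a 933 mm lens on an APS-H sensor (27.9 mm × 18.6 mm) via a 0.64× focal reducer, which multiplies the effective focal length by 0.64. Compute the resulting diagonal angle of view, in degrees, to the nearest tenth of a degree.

3.2°

Effective focal length f = 933 × 0.64 = 597.12 mm.
Sensor diagonal = √(27.9² + 18.6²) = √1124.3700 ≈ 33.5316 mm.
α = 2·arctan(33.532 / (2 × 597.12)) = 2·arctan(0.02808) ≈ 3.2166°.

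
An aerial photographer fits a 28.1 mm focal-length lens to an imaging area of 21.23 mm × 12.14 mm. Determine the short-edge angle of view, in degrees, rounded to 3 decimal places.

24.379°

Angle of view α = 2·arctan(h/2f) with h = 12.14 mm and f = 28.1 mm.
h/2f = 0.21601; arctan(0.21601) ≈ 12.1894°, so α ≈ 24.3788°.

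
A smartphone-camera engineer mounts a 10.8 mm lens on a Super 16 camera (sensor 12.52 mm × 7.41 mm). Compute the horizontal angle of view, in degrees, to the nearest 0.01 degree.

Angle of view α = 2·arctan(w/2f) with w = 12.52 mm and f = 10.8 mm.
w/2f = 0.57963; arctan(0.57963) ≈ 30.0979°, so α ≈ 60.1957°.

60.20°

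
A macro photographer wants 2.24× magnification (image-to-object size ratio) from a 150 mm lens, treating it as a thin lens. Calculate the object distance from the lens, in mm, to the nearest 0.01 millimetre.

216.96 mm

With m = dᵢ/dₒ and 1/f = 1/dₒ + 1/dᵢ, substituting dᵢ = m·dₒ gives 1/f = (1 + 1/m)/dₒ, hence dₒ = f·(1 + 1/m).
dₒ = 150 × (1 + 1/2.24) = 150 × 1.44643 ≈ 216.964 mm.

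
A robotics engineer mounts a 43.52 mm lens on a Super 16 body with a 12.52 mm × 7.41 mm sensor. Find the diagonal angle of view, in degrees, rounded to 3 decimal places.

18.978°

Sensor diagonal = √(12.52² + 7.41²) = √211.6585 ≈ 14.5485 mm.
Angle of view α = 2·arctan(d/2f) with d = 14.5485 mm and f = 43.52 mm.
d/2f = 0.16715; arctan(0.16715) ≈ 9.4891°, so α ≈ 18.9782°.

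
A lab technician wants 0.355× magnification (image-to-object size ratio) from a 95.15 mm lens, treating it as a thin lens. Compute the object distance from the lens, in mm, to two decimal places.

With m = dᵢ/dₒ and 1/f = 1/dₒ + 1/dᵢ, substituting dᵢ = m·dₒ gives 1/f = (1 + 1/m)/dₒ, hence dₒ = f·(1 + 1/m).
dₒ = 95.15 × (1 + 1/0.355) = 95.15 × 3.81690 ≈ 363.178 mm.

363.18 mm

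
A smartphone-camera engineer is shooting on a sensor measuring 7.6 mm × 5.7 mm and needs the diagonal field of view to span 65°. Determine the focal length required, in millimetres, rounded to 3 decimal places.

Sensor diagonal = √(7.6² + 5.7²) = √90.2500 ≈ 9.5000 mm.
From α = 2·arctan(d/2f) we get f = d / (2·tan(α/2)).
With d = 9.5000 mm and α/2 = 32.5°, tan(α/2) ≈ 0.63707, so f ≈ 9.5000 / 1.27414 ≈ 7.4560 mm.

7.456 mm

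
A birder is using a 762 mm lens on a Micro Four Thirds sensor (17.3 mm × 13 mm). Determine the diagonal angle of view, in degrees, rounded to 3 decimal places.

Sensor diagonal = √(17.3² + 13²) = √468.2900 ≈ 21.6400 mm.
Angle of view α = 2·arctan(d/2f) with d = 21.6400 mm and f = 762 mm.
d/2f = 0.01420; arctan(0.01420) ≈ 0.8135°, so α ≈ 1.6270°.

1.627°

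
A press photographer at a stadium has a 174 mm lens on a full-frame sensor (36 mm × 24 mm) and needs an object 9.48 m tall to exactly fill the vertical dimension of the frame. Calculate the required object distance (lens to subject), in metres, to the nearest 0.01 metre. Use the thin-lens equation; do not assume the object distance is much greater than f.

W: 9.48 m = 9480 mm.
Magnification m = h/W = dᵢ/dₒ; combined with 1/f = 1/dₒ + 1/dᵢ this gives dₒ = f·(1 + W/h).
dₒ = 174 mm × (1 + 9480/24) = 174 × 396.0000 ≈ 68904.000 mm = 68.904 m.

68.90 m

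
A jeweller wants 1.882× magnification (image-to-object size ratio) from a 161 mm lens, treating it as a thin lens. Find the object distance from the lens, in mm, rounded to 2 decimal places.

246.55 mm

With m = dᵢ/dₒ and 1/f = 1/dₒ + 1/dᵢ, substituting dᵢ = m·dₒ gives 1/f = (1 + 1/m)/dₒ, hence dₒ = f·(1 + 1/m).
dₒ = 161 × (1 + 1/1.882) = 161 × 1.53135 ≈ 246.547 mm.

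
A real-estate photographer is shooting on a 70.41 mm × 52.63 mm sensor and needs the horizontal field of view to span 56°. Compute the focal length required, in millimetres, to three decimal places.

66.211 mm

From α = 2·arctan(w/2f) we get f = w / (2·tan(α/2)).
With w = 70.41 mm and α/2 = 28°, tan(α/2) ≈ 0.53171, so f ≈ 70.41 / 1.06342 ≈ 66.2110 mm.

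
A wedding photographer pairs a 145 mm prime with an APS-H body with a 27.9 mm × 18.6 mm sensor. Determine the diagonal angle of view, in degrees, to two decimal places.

Sensor diagonal = √(27.9² + 18.6²) = √1124.3700 ≈ 33.5316 mm.
Angle of view α = 2·arctan(d/2f) with d = 33.5316 mm and f = 145 mm.
d/2f = 0.11563; arctan(0.11563) ≈ 6.5956°, so α ≈ 13.1912°.

13.19°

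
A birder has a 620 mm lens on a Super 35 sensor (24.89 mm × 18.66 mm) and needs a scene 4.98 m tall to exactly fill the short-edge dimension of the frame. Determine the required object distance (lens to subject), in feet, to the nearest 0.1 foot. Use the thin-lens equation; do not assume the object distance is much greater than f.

W: 4.98 m = 4980 mm.
Magnification m = h/W = dᵢ/dₒ; combined with 1/f = 1/dₒ + 1/dᵢ this gives dₒ = f·(1 + W/h).
dₒ = 620 mm × (1 + 4980/18.66) = 620 × 267.8810 ≈ 166086.238 mm = 166086.238/304.8 ft = 544.902 ft.

544.9 ft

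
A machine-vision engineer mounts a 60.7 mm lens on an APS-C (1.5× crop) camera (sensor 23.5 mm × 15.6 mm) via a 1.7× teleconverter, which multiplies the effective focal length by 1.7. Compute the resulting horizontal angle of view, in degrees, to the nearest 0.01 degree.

Effective focal length f = 60.7 × 1.7 = 103.19 mm.
α = 2·arctan(23.5 / (2 × 103.19)) = 2·arctan(0.11387) ≈ 12.9923°.

12.99°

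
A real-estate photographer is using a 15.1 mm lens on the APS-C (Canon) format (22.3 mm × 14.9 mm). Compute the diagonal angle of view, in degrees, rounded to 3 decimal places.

83.215°

Sensor diagonal = √(22.3² + 14.9²) = √719.3000 ≈ 26.8198 mm.
Angle of view α = 2·arctan(d/2f) with d = 26.8198 mm and f = 15.1 mm.
d/2f = 0.88807; arctan(0.88807) ≈ 41.6074°, so α ≈ 83.2148°.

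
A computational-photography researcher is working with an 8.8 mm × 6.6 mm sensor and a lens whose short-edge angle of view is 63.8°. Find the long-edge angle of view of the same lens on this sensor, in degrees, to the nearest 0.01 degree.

79.38°

From the short-edge AOV: f = 6.6 / (2·tan(31.9°)) = 6.6 / 1.24489 ≈ 5.3017 mm.
Long-edge AOV = 2·arctan(8.8 / (2 × 5.3017)) = 2·arctan(0.82993) ≈ 79.3804°.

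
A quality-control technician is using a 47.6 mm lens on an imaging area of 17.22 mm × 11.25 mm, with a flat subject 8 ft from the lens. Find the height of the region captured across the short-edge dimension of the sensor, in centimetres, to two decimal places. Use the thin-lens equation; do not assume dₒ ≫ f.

56.51 cm

dₒ: 8 ft × 304.8 mm/ft = 2438.40 mm.
Similar triangles through the lens centre give W/dₒ = h/dᵢ; with 1/f = 1/dₒ + 1/dᵢ this gives W = h·(dₒ − f)/f.
W = 11.25 mm × (2438.4 − 47.6) / 47.6 = 11.25 × 50.2269 ≈ 565.053 mm = 56.5053 cm.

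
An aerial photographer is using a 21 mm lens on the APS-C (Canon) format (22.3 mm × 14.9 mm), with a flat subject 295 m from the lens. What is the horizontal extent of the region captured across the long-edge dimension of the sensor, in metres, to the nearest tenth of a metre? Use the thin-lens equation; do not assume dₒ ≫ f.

dₒ: 295 m = 295000 mm.
Similar triangles through the lens centre give W/dₒ = w/dᵢ; with 1/f = 1/dₒ + 1/dᵢ this gives W = w·(dₒ − f)/f.
W = 22.3 mm × (295000 − 21) / 21 = 22.3 × 14046.6190 ≈ 313239.605 mm = 313.24 m.

313.2 m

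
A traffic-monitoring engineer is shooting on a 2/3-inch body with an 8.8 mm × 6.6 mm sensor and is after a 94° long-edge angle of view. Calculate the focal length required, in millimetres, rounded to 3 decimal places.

4.103 mm

From α = 2·arctan(w/2f) we get f = w / (2·tan(α/2)).
With w = 8.8 mm and α/2 = 47°, tan(α/2) ≈ 1.07237, so f ≈ 8.8 / 2.14474 ≈ 4.1031 mm.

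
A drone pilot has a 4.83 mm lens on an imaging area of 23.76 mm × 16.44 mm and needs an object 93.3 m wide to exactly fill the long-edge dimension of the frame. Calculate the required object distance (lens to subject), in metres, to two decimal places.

W: 93.3 m = 93300 mm.
Magnification m = w/W = dᵢ/dₒ; combined with 1/f = 1/dₒ + 1/dᵢ this gives dₒ = f·(1 + W/w).
dₒ = 4.83 mm × (1 + 93300/23.76) = 4.83 × 3927.7677 ≈ 18971.118 mm = 18.9711 m.

18.97 m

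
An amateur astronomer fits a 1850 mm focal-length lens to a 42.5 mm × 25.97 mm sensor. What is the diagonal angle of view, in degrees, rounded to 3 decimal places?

1.542°

Sensor diagonal = √(42.5² + 25.97²) = √2480.6909 ≈ 49.8065 mm.
Angle of view α = 2·arctan(d/2f) with d = 49.8065 mm and f = 1850 mm.
d/2f = 0.01346; arctan(0.01346) ≈ 0.7712°, so α ≈ 1.5424°.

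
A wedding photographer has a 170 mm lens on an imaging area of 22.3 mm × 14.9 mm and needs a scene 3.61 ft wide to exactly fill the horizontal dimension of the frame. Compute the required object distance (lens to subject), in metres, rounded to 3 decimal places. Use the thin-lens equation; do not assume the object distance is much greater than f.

W: 3.61 ft × 304.8 mm/ft = 1100.33 mm.
Magnification m = w/W = dᵢ/dₒ; combined with 1/f = 1/dₒ + 1/dᵢ this gives dₒ = f·(1 + W/w).
dₒ = 170 mm × (1 + 1100.33/22.3) = 170 × 50.3421 ≈ 8558.150 mm = 8.55815 m.

8.558 m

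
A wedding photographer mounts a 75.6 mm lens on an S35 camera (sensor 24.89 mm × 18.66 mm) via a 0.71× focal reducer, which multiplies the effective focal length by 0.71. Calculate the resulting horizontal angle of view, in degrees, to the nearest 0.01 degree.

26.11°

Effective focal length f = 75.6 × 0.71 = 53.676 mm.
α = 2·arctan(24.89 / (2 × 53.676)) = 2·arctan(0.23185) ≈ 26.1072°.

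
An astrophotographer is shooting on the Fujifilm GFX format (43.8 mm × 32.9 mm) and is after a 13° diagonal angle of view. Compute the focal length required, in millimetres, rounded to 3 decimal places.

Sensor diagonal = √(43.8² + 32.9²) = √3000.8500 ≈ 54.7800 mm.
From α = 2·arctan(d/2f) we get f = d / (2·tan(α/2)).
With d = 54.7800 mm and α/2 = 6.5°, tan(α/2) ≈ 0.11394, so f ≈ 54.7800 / 0.22787 ≈ 240.3990 mm.

240.399 mm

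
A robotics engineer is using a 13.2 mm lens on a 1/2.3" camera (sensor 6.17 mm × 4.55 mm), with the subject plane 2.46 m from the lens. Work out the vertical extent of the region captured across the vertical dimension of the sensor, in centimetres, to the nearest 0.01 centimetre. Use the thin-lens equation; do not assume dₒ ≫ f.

84.34 cm

dₒ: 2.46 m = 2460 mm.
Similar triangles through the lens centre give W/dₒ = h/dᵢ; with 1/f = 1/dₒ + 1/dᵢ this gives W = h·(dₒ − f)/f.
W = 4.55 mm × (2460 − 13.2) / 13.2 = 4.55 × 185.3636 ≈ 843.405 mm = 84.3405 cm.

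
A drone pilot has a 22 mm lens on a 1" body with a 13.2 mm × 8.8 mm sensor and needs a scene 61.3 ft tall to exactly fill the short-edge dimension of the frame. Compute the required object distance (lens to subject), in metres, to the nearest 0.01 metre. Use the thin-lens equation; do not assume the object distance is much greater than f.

W: 61.3 ft × 304.8 mm/ft = 18684.24 mm.
Magnification m = h/W = dᵢ/dₒ; combined with 1/f = 1/dₒ + 1/dᵢ this gives dₒ = f·(1 + W/h).
dₒ = 22 mm × (1 + 18684.2/8.8) = 22 × 2124.2090 ≈ 46732.599 mm = 46.7326 m.

46.73 m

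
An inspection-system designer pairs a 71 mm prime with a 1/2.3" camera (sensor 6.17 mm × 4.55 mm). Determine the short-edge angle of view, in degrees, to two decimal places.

3.67°

Angle of view α = 2·arctan(h/2f) with h = 4.55 mm and f = 71 mm.
h/2f = 0.03204; arctan(0.03204) ≈ 1.8353°, so α ≈ 3.6705°.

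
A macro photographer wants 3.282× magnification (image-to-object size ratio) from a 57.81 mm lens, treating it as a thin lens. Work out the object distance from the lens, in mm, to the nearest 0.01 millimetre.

With m = dᵢ/dₒ and 1/f = 1/dₒ + 1/dᵢ, substituting dᵢ = m·dₒ gives 1/f = (1 + 1/m)/dₒ, hence dₒ = f·(1 + 1/m).
dₒ = 57.81 × (1 + 1/3.282) = 57.81 × 1.30469 ≈ 75.424 mm.

75.42 mm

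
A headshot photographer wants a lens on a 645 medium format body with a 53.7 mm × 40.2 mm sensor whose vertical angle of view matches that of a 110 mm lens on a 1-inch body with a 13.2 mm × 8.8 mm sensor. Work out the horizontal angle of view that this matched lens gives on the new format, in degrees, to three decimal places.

Equal vertical AOV ⇒ f₂ = f₁ · 40.2/8.8 = 110 × 4.56818 ≈ 502.5000 mm.
Horizontal AOV on the new format = 2·arctan(53.7 / (2 × 502.5000)) = 2·arctan(0.05343) ≈ 6.1171°.

6.117°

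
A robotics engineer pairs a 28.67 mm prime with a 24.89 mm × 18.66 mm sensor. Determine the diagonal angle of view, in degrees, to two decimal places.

56.96°

Sensor diagonal = √(24.89² + 18.66²) = √967.7077 ≈ 31.1080 mm.
Angle of view α = 2·arctan(d/2f) with d = 31.1080 mm and f = 28.67 mm.
d/2f = 0.54252; arctan(0.54252) ≈ 28.4806°, so α ≈ 56.9613°.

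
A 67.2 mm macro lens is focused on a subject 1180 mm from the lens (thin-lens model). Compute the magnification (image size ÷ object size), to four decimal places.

Thin lens: 1/f = 1/dₒ + 1/dᵢ → 1/dᵢ = 1/67.2 − 1/1180 = 0.0140335 mm⁻¹, so dᵢ ≈ 71.2581 mm.
Magnification m = dᵢ/dₒ = 71.2581/1180 ≈ 0.06039.

0.0604×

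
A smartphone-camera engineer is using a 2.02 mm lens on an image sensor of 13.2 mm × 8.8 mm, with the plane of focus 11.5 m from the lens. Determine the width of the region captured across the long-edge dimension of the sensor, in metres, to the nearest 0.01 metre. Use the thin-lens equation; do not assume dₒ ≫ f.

dₒ: 11.5 m = 11500 mm.
Similar triangles through the lens centre give W/dₒ = w/dᵢ; with 1/f = 1/dₒ + 1/dᵢ this gives W = w·(dₒ − f)/f.
W = 13.2 mm × (11500 − 2.02) / 2.02 = 13.2 × 5692.0693 ≈ 75135.315 mm = 75.1353 m.

75.14 m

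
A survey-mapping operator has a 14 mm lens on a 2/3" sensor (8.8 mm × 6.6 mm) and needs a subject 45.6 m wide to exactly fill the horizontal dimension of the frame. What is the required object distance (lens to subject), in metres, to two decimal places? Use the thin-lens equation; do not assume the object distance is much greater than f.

W: 45.6 m = 45600 mm.
Magnification m = w/W = dᵢ/dₒ; combined with 1/f = 1/dₒ + 1/dᵢ this gives dₒ = f·(1 + W/w).
dₒ = 14 mm × (1 + 45600/8.8) = 14 × 5182.8182 ≈ 72559.455 mm = 72.5595 m.

72.56 m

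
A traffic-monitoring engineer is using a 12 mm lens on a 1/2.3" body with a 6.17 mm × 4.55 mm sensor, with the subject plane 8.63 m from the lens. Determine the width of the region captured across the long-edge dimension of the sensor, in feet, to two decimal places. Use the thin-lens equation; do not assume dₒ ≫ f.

dₒ: 8.63 m = 8630 mm.
Similar triangles through the lens centre give W/dₒ = w/dᵢ; with 1/f = 1/dₒ + 1/dᵢ this gives W = w·(dₒ − f)/f.
W = 6.17 mm × (8630 − 12) / 12 = 6.17 × 718.1667 ≈ 4431.088 mm = 4431.088/304.8 ft = 14.5377 ft.

14.54 ft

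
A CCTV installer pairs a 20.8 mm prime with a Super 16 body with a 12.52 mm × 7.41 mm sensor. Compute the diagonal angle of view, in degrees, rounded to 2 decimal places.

38.55°

Sensor diagonal = √(12.52² + 7.41²) = √211.6585 ≈ 14.5485 mm.
Angle of view α = 2·arctan(d/2f) with d = 14.5485 mm and f = 20.8 mm.
d/2f = 0.34972; arctan(0.34972) ≈ 19.2759°, so α ≈ 38.5518°.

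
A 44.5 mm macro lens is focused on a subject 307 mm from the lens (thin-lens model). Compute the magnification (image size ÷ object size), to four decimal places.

Thin lens: 1/f = 1/dₒ + 1/dᵢ → 1/dᵢ = 1/44.5 − 1/307 = 0.0192146 mm⁻¹, so dᵢ ≈ 52.0438 mm.
Magnification m = dᵢ/dₒ = 52.0438/307 ≈ 0.16952.

0.1695×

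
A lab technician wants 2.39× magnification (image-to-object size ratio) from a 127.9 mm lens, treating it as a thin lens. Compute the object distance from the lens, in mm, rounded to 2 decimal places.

With m = dᵢ/dₒ and 1/f = 1/dₒ + 1/dᵢ, substituting dᵢ = m·dₒ gives 1/f = (1 + 1/m)/dₒ, hence dₒ = f·(1 + 1/m).
dₒ = 127.9 × (1 + 1/2.39) = 127.9 × 1.41841 ≈ 181.415 mm.

181.41 mm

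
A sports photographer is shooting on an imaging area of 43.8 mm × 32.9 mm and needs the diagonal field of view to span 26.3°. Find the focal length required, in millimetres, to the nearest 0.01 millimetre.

Sensor diagonal = √(43.8² + 32.9²) = √3000.8500 ≈ 54.7800 mm.
From α = 2·arctan(d/2f) we get f = d / (2·tan(α/2)).
With d = 54.7800 mm and α/2 = 13.15°, tan(α/2) ≈ 0.23363, so f ≈ 54.7800 / 0.46725 ≈ 117.2380 mm.

117.24 mm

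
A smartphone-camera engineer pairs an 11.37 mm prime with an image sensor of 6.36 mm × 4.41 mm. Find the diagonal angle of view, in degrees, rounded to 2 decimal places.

37.59°

Sensor diagonal = √(6.36² + 4.41²) = √59.8977 ≈ 7.7394 mm.
Angle of view α = 2·arctan(d/2f) with d = 7.7394 mm and f = 11.37 mm.
d/2f = 0.34034; arctan(0.34034) ≈ 18.7956°, so α ≈ 37.5911°.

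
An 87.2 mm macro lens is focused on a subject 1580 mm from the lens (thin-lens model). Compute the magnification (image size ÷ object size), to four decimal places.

Thin lens: 1/f = 1/dₒ + 1/dᵢ → 1/dᵢ = 1/87.2 − 1/1580 = 0.0108350 mm⁻¹, so dᵢ ≈ 92.2937 mm.
Magnification m = dᵢ/dₒ = 92.2937/1580 ≈ 0.05841.

0.0584×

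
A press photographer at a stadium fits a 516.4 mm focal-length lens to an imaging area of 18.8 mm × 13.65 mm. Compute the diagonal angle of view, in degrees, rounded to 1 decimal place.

2.6°

Sensor diagonal = √(18.8² + 13.65²) = √539.7625 ≈ 23.2328 mm.
Angle of view α = 2·arctan(d/2f) with d = 23.2328 mm and f = 516.4 mm.
d/2f = 0.02249; arctan(0.02249) ≈ 1.2886°, so α ≈ 2.5773°.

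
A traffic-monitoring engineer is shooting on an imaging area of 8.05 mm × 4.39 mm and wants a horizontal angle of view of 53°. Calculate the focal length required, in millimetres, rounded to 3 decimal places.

8.073 mm

From α = 2·arctan(w/2f) we get f = w / (2·tan(α/2)).
With w = 8.05 mm and α/2 = 26.5°, tan(α/2) ≈ 0.49858, so f ≈ 8.05 / 0.99716 ≈ 8.0729 mm.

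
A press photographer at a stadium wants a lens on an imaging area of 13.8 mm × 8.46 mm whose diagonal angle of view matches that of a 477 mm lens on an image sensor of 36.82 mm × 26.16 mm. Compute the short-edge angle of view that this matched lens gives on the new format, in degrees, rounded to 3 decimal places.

2.835°

Sensor diagonal = √(36.82² + 26.16²) = √2040.0580 ≈ 45.1670 mm.
Sensor diagonal = √(13.8² + 8.46²) = √262.0116 ≈ 16.1868 mm.
Equal diagonal AOV ⇒ f₂ = f₁ · 16.1868/45.1670 = 477 × 0.35838 ≈ 170.9454 mm.
Short-edge AOV on the new format = 2·arctan(8.46 / (2 × 170.9454)) = 2·arctan(0.02474) ≈ 2.8350°.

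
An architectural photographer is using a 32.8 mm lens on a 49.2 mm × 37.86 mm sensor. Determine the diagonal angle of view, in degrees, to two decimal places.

86.84°

Sensor diagonal = √(49.2² + 37.86²) = √3854.0196 ≈ 62.0808 mm.
Angle of view α = 2·arctan(d/2f) with d = 62.0808 mm and f = 32.8 mm.
d/2f = 0.94635; arctan(0.94635) ≈ 43.4212°, so α ≈ 86.8423°.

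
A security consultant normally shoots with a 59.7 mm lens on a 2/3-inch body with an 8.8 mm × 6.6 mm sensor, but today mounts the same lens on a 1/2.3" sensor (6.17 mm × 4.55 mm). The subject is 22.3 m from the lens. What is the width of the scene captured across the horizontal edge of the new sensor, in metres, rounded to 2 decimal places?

The focal length stays 59.7 mm; the relevant sensor dimension is now w = 6.17 mm. Object distance dₒ = 22.3 m = 22300 mm.
Thin-lens field width W = w·(dₒ − f)/f = 6.17 × (22300 − 59.7)/59.7 ≈ 2298.537 mm = 2.29854 m.

2.30 m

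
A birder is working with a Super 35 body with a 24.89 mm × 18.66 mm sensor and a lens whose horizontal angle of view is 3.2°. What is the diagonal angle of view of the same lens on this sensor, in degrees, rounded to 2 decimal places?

4.00°

From the horizontal AOV: f = 24.89 / (2·tan(1.6°)) = 24.89 / 0.05587 ≈ 445.5379 mm.
Sensor diagonal = √(24.89² + 18.66²) = √967.7077 ≈ 31.1080 mm.
Diagonal AOV = 2·arctan(31.1080 / (2 × 445.5379)) = 2·arctan(0.03491) ≈ 3.9988°.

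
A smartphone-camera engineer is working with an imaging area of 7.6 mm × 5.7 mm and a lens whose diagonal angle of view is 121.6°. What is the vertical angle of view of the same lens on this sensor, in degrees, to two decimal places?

94.06°

Sensor diagonal = √(7.6² + 5.7²) = √90.2500 ≈ 9.5000 mm.
From the diagonal AOV: f = 9.5000 / (2·tan(60.8°)) = 9.5000 / 3.57858 ≈ 2.6547 mm.
Vertical AOV = 2·arctan(5.7 / (2 × 2.6547)) = 2·arctan(1.07357) ≈ 94.0642°.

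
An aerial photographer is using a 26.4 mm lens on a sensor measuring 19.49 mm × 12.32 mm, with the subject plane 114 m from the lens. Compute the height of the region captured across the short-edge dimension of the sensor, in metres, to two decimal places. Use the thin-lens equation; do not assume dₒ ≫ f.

53.19 m

dₒ: 114 m = 114000 mm.
Similar triangles through the lens centre give W/dₒ = h/dᵢ; with 1/f = 1/dₒ + 1/dᵢ this gives W = h·(dₒ − f)/f.
W = 12.32 mm × (114000 − 26.4) / 26.4 = 12.32 × 4317.1818 ≈ 53187.680 mm = 53.1877 m.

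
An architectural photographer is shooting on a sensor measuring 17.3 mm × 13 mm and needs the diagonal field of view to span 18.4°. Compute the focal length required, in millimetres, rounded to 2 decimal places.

66.80 mm

Sensor diagonal = √(17.3² + 13²) = √468.2900 ≈ 21.6400 mm.
From α = 2·arctan(d/2f) we get f = d / (2·tan(α/2)).
With d = 21.6400 mm and α/2 = 9.2°, tan(α/2) ≈ 0.16196, so f ≈ 21.6400 / 0.32393 ≈ 66.8047 mm.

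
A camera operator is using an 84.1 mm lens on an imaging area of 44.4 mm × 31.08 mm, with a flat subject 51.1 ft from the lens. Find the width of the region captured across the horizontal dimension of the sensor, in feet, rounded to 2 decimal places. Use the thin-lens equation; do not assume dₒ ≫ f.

dₒ: 51.1 ft × 304.8 mm/ft = 15575.28 mm.
Similar triangles through the lens centre give W/dₒ = w/dᵢ; with 1/f = 1/dₒ + 1/dᵢ this gives W = w·(dₒ − f)/f.
W = 44.4 mm × (15575.3 − 84.1) / 84.1 = 44.4 × 184.1995 ≈ 8178.459 mm = 8178.459/304.8 ft = 26.8322 ft.

26.83 ft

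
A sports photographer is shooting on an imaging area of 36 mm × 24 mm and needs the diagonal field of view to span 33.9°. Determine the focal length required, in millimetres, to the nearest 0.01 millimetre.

Sensor diagonal = √(36² + 24²) = √1872.0000 ≈ 43.2666 mm.
From α = 2·arctan(d/2f) we get f = d / (2·tan(α/2)).
With d = 43.2666 mm and α/2 = 16.95°, tan(α/2) ≈ 0.30478, so f ≈ 43.2666 / 0.60955 ≈ 70.9808 mm.

70.98 mm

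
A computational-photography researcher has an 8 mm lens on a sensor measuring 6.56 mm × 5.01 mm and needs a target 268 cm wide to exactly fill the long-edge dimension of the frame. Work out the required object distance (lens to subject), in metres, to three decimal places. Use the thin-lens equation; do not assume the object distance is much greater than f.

3.276 m

W: 268 cm = 2680 mm.
Magnification m = w/W = dᵢ/dₒ; combined with 1/f = 1/dₒ + 1/dᵢ this gives dₒ = f·(1 + W/w).
dₒ = 8 mm × (1 + 2680/6.56) = 8 × 409.5366 ≈ 3276.293 mm = 3.27629 m.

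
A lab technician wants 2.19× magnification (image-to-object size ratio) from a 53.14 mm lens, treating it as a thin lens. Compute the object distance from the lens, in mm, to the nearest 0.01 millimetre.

With m = dᵢ/dₒ and 1/f = 1/dₒ + 1/dᵢ, substituting dᵢ = m·dₒ gives 1/f = (1 + 1/m)/dₒ, hence dₒ = f·(1 + 1/m).
dₒ = 53.14 × (1 + 1/2.19) = 53.14 × 1.45662 ≈ 77.405 mm.

77.40 mm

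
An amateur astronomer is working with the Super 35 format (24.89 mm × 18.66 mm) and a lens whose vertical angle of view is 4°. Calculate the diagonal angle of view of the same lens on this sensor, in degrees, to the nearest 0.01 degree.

6.66°

From the vertical AOV: f = 18.66 / (2·tan(2°)) = 18.66 / 0.06984 ≈ 267.1762 mm.
Sensor diagonal = √(24.89² + 18.66²) = √967.7077 ≈ 31.1080 mm.
Diagonal AOV = 2·arctan(31.1080 / (2 × 267.1762)) = 2·arctan(0.05822) ≈ 6.6636°.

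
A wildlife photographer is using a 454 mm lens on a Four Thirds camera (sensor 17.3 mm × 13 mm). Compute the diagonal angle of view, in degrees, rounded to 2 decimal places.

Sensor diagonal = √(17.3² + 13²) = √468.2900 ≈ 21.6400 mm.
Angle of view α = 2·arctan(d/2f) with d = 21.6400 mm and f = 454 mm.
d/2f = 0.02383; arctan(0.02383) ≈ 1.3652°, so α ≈ 2.7305°.

2.73°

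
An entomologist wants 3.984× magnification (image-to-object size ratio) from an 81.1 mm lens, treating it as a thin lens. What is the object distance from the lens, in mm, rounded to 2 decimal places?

With m = dᵢ/dₒ and 1/f = 1/dₒ + 1/dᵢ, substituting dᵢ = m·dₒ gives 1/f = (1 + 1/m)/dₒ, hence dₒ = f·(1 + 1/m).
dₒ = 81.1 × (1 + 1/3.984) = 81.1 × 1.25100 ≈ 101.456 mm.

101.46 mm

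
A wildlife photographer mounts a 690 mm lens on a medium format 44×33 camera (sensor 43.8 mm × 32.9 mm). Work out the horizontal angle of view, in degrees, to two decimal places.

Angle of view α = 2·arctan(w/2f) with w = 43.8 mm and f = 690 mm.
w/2f = 0.03174; arctan(0.03174) ≈ 1.8179°, so α ≈ 3.6358°.

3.64°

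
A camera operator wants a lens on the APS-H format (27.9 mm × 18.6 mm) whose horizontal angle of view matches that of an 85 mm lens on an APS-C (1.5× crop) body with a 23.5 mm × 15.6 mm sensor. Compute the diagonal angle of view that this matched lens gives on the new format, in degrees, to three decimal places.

18.866°

Equal horizontal AOV ⇒ f₂ = f₁ · 27.9/23.5 = 85 × 1.18723 ≈ 100.9149 mm.
Sensor diagonal = √(27.9² + 18.6²) = √1124.3700 ≈ 33.5316 mm.
Diagonal AOV on the new format = 2·arctan(33.5316 / (2 × 100.9149)) = 2·arctan(0.16614) ≈ 18.8657°.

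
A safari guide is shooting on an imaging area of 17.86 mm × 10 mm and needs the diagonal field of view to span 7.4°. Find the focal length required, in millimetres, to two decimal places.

Sensor diagonal = √(17.86² + 10²) = √418.9796 ≈ 20.4690 mm.
From α = 2·arctan(d/2f) we get f = d / (2·tan(α/2)).
With d = 20.4690 mm and α/2 = 3.7°, tan(α/2) ≈ 0.06467, so f ≈ 20.4690 / 0.12933 ≈ 158.2643 mm.

158.26 mm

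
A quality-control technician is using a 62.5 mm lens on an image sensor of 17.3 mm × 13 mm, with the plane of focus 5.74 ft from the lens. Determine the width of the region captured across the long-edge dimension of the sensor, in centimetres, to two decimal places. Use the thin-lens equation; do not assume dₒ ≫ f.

46.70 cm

dₒ: 5.74 ft × 304.8 mm/ft = 1749.55 mm.
Similar triangles through the lens centre give W/dₒ = w/dᵢ; with 1/f = 1/dₒ + 1/dᵢ this gives W = w·(dₒ − f)/f.
W = 17.3 mm × (1749.55 − 62.5) / 62.5 = 17.3 × 26.9928 ≈ 466.976 mm = 46.6976 cm.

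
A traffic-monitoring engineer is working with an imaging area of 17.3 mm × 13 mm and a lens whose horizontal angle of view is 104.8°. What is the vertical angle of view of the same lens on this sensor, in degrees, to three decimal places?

88.595°

From the horizontal AOV: f = 17.3 / (2·tan(52.4°)) = 17.3 / 2.59705 ≈ 6.6614 mm.
Vertical AOV = 2·arctan(13 / (2 × 6.6614)) = 2·arctan(0.97577) ≈ 88.5948°.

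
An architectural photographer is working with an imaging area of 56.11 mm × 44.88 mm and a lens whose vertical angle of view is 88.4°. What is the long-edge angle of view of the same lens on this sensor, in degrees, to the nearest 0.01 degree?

From the vertical AOV: f = 44.88 / (2·tan(44.2°)) = 44.88 / 1.94492 ≈ 23.0756 mm.
Long-edge AOV = 2·arctan(56.11 / (2 × 23.0756)) = 2·arctan(1.21579) ≈ 101.1246°.

101.12°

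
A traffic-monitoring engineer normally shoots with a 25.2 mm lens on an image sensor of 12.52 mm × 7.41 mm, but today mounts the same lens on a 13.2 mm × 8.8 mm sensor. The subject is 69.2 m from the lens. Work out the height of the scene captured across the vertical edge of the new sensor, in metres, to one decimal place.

24.2 m

The focal length stays 25.2 mm; the relevant sensor dimension is now h = 8.8 mm. Object distance dₒ = 69.2 m = 69200 mm.
Thin-lens field height W = h·(dₒ − f)/f = 8.8 × (69200 − 25.2)/25.2 ≈ 24156.279 mm = 24.1563 m.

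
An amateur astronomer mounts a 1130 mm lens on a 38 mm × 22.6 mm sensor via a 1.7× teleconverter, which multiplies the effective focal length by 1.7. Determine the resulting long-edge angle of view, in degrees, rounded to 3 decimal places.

1.133°

Effective focal length f = 1130 × 1.7 = 1921 mm.
α = 2·arctan(38 / (2 × 1921)) = 2·arctan(0.00989) ≈ 1.1334°.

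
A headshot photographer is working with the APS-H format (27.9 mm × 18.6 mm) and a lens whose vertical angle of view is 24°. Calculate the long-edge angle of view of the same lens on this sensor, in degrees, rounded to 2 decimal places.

35.37°

From the vertical AOV: f = 18.6 / (2·tan(12°)) = 18.6 / 0.42511 ≈ 43.7531 mm.
Long-edge AOV = 2·arctan(27.9 / (2 × 43.7531)) = 2·arctan(0.31883) ≈ 35.3682°.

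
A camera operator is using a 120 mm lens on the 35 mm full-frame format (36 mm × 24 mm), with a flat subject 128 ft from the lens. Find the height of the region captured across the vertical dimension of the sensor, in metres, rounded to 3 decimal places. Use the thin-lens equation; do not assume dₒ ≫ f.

dₒ: 128 ft × 304.8 mm/ft = 39014.40 mm.
Similar triangles through the lens centre give W/dₒ = h/dᵢ; with 1/f = 1/dₒ + 1/dᵢ this gives W = h·(dₒ − f)/f.
W = 24 mm × (39014.4 − 120) / 120 = 24 × 324.1200 ≈ 7778.880 mm = 7.77888 m.

7.779 m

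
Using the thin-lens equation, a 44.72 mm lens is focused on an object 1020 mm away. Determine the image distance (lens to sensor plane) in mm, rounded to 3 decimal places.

46.771 mm

1/dᵢ = 1/f − 1/dₒ = 1/44.72 − 1/1020 = 0.0213810 mm⁻¹.
dᵢ = 1/0.0213810 ≈ 46.7706 mm.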